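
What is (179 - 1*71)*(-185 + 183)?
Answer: -216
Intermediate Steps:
(179 - 1*71)*(-185 + 183) = (179 - 71)*(-2) = 108*(-2) = -216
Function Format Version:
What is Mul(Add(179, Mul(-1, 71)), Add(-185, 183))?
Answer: -216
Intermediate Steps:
Mul(Add(179, Mul(-1, 71)), Add(-185, 183)) = Mul(Add(179, -71), -2) = Mul(108, -2) = -216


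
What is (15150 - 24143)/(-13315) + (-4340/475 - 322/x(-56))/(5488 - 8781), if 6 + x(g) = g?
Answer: 3494708276/5165093551 ≈ 0.67660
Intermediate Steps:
x(g) = -6 + g
(15150 - 24143)/(-13315) + (-4340/475 - 322/x(-56))/(5488 - 8781) = (15150 - 24143)/(-13315) + (-4340/475 - 322/(-6 - 56))/(5488 - 8781) = -8993*(-1/13315) + (-4340*1/475 - 322/(-62))/(-3293) = 8993/13315 + (-868/95 - 322*(-1/62))*(-1/3293) = 8993/13315 + (-868/95 + 161/31)*(-1/3293) = 8993/13315 - 11613/2945*(-1/3293) = 8993/13315 + 11613/9697885 = 3494708276/5165093551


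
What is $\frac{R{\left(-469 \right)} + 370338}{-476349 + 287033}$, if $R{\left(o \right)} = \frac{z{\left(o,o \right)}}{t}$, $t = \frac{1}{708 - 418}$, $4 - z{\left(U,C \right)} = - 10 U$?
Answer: $\frac{494301}{94658} \approx 5.222$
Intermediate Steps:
$z{\left(U,C \right)} = 4 + 10 U$ ($z{\left(U,C \right)} = 4 - - 10 U = 4 + 10 U$)
$t = \frac{1}{290} \approx 0.0034483$
$R{\left(o \right)} = 1160 + 2900 o$ ($R{\left(o \right)} = \left(4 + 10 o\right) \frac{1}{\frac{1}{290}} = \left(4 + 10 o\right) 290 = 1160 + 2900 o$)
$\frac{R{\left(-469 \right)} + 370338}{-476349 + 287033} = \frac{\left(1160 + 2900 \left(-469\right)\right) + 370338}{-476349 + 287033} = \frac{\left(1160 - 1360100\right) + 370338}{-189316} = \left(-1358940 + 370338\right) \left(- \frac{1}{189316}\right) = \left(-988602\right) \left(- \frac{1}{189316}\right) = \frac{494301}{94658}$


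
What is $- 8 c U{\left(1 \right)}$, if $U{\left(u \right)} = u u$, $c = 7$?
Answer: $-56$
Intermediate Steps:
$U{\left(u \right)} = u^{2}$
$- 8 c U{\left(1 \right)} = \left(-8\right) 7 \cdot 1^{2} = \left(-56\right) 1 = -56$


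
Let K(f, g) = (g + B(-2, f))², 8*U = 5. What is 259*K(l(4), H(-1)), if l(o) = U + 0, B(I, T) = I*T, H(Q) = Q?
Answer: 20979/16 ≈ 1311.2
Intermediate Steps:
U = 5/8 (U = (⅛)*5 = 5/8 ≈ 0.62500)
l(o) = 5/8 (l(o) = 5/8 + 0 = 5/8)
K(f, g) = (g - 2*f)²
259*K(l(4), H(-1)) = 259*(-1*(-1) + 2*(5/8))² = 259*(1 + 5/4)² = 259*(9/4)² = 259*(81/16) = 20979/16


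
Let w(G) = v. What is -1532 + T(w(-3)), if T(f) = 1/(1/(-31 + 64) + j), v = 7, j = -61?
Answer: -3082417/2012 ≈ -1532.0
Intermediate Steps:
w(G) = 7
T(f) = -33/2012 (T(f) = 1/(1/(-31 + 64) - 61) = 1/(1/33 - 61) = 1/(-2012/33) = -33/2012)
-1532 + T(w(-3)) = -1532 - 33/2012 = -3082417/2012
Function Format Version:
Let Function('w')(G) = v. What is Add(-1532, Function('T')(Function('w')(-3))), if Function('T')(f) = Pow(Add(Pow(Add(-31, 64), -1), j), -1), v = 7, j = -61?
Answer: Rational(-3082417, 2012) ≈ -1532.0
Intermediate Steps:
Function('w')(G) = 7
Function('T')(f) = Rational(-33, 2012) (Function('T')(f) = Pow(Add(Pow(Add(-31, 64), -1), -61), -1) = Pow(Add(Pow(33, -1), -61), -1) = Pow(Add(Rational(1, 33), -61), -1) = Pow(Rational(-2012, 33), -1) = Rational(-33, 2012))
Add(-1532, Function('T')(Function('w')(-3))) = Add(-1532, Rational(-33, 2012)) = Rational(-3082417, 2012)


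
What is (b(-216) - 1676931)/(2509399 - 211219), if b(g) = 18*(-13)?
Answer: -111811/153212 ≈ -0.72978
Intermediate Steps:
b(g) = -234
(b(-216) - 1676931)/(2509399 - 211219) = (-234 - 1676931)/(2509399 - 211219) = -1677165/2298180 = -1677165*1/2298180 = -111811/153212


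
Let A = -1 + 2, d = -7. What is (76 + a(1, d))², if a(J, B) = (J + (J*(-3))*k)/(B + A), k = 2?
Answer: 212521/36 ≈ 5903.4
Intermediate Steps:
A = 1
a(J, B) = -5*J/(1 + B) (a(J, B) = (J + (J*(-3))*2)/(B + 1) = (J - 3*J*2)/(1 + B) = (J - 6*J)/(1 + B) = (-5*J)/(1 + B) = -5*J/(1 + B))
(76 + a(1, d))² = (76 - 5*1/(1 - 7))² = (76 - 5*1/(-6))² = (76 - 5*1*(-⅙))² = (76 + ⅚)² = (461/6)² = 212521/36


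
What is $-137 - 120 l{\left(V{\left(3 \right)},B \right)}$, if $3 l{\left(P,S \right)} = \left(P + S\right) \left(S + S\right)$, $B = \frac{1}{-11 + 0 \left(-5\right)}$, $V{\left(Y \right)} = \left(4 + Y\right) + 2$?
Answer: $- \frac{8737}{121} \approx -72.207$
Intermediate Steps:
$V{\left(Y \right)} = 6 + Y$
$B = - \frac{1}{11}$ ($B = \frac{1}{-11 + 0} = \frac{1}{-11} = - \frac{1}{11} \approx -0.090909$)
$l{\left(P,S \right)} = \frac{2 S \left(P + S\right)}{3}$ ($l{\left(P,S \right)} = \frac{\left(P + S\right) \left(S + S\right)}{3} = \frac{\left(P + S\right) 2 S}{3} = \frac{2 S \left(P + S\right)}{3}$)
$-137 - 120 l{\left(V{\left(3 \right)},B \right)} = -137 - 120 \cdot \frac{2}{3} \left(- \frac{1}{11}\right) \left(\left(6 + 3\right) - \frac{1}{11}\right) = -137 - 120 \cdot \frac{2}{3} \left(- \frac{1}{11}\right) \left(9 - \frac{1}{11}\right) = -137 - 120 \cdot \frac{2}{3} \left(- \frac{1}{11}\right) \frac{98}{11} = -137 - - \frac{7840}{121} = -137 + \frac{7840}{121} = - \frac{8737}{121}$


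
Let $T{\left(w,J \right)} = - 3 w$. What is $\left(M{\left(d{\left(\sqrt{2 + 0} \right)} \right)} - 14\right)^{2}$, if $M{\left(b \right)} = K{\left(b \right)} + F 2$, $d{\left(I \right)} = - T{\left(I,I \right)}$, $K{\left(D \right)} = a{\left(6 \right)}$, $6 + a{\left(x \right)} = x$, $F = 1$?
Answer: $144$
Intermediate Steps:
$a{\left(x \right)} = -6 + x$
$K{\left(D \right)} = 0$ ($K{\left(D \right)} = -6 + 6 = 0$)
$d{\left(I \right)} = 3 I$ ($d{\left(I \right)} = - \left(-3\right) I = 3 I$)
$M{\left(b \right)} = 2$ ($M{\left(b \right)} = 0 + 1 \cdot 2 = 0 + 2 = 2$)
$\left(M{\left(d{\left(\sqrt{2 + 0} \right)} \right)} - 14\right)^{2} = \left(2 - 14\right)^{2} = \left(-12\right)^{2} = 144$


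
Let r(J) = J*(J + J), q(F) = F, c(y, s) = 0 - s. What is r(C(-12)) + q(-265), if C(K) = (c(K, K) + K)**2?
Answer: -265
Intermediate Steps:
c(y, s) = -s
C(K) = 0 (C(K) = (-K + K)**2 = 0**2 = 0)
r(J) = 2*J**2 (r(J) = J*(2*J) = 2*J**2)
r(C(-12)) + q(-265) = 2*0**2 - 265 = 2*0 - 265 = 0 - 265 = -265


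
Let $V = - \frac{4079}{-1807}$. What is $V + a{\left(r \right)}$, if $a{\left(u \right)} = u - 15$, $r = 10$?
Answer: $- \frac{4956}{1807} \approx -2.7427$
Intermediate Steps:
$V = \frac{4079}{1807}$ ($V = \left(-4079\right) \left(- \frac{1}{1807}\right) = \frac{4079}{1807} \approx 2.2573$)
$a{\left(u \right)} = -15 + u$
$V + a{\left(r \right)} = \frac{4079}{1807} + \left(-15 + 10\right) = \frac{4079}{1807} - 5 = - \frac{4956}{1807}$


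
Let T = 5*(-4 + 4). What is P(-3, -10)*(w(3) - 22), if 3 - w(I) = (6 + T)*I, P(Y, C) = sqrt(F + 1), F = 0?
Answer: -37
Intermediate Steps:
P(Y, C) = 1 (P(Y, C) = sqrt(0 + 1) = sqrt(1) = 1)
T = 0 (T = 5*0 = 0)
w(I) = 3 - 6*I (w(I) = 3 - (6 + 0)*I = 3 - 6*I)
P(-3, -10)*(w(3) - 22) = 1*((3 - 6*3) - 22) = 1*((3 - 18) - 22) = 1*(-15 - 22) = 1*(-37) = -37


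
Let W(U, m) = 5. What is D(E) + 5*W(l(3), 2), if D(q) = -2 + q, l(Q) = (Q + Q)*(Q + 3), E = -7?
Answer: 16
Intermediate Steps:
l(Q) = 2*Q*(3 + Q) (l(Q) = (2*Q)*(3 + Q) = 2*Q*(3 + Q))
D(E) + 5*W(l(3), 2) = (-2 - 7) + 5*5 = -9 + 25 = 16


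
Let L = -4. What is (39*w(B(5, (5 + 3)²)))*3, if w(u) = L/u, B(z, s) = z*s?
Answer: -117/80 ≈ -1.4625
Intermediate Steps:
B(z, s) = s*z
w(u) = -4/u
(39*w(B(5, (5 + 3)²)))*3 = (39*(-4*1/(5*(5 + 3)²)))*3 = (39*(-4/(8²*5)))*3 = (39*(-4/(64*5)))*3 = (39*(-4/320))*3 = (39*(-4*1/320))*3 = (39*(-1/80))*3 = -39/80*3 = -117/80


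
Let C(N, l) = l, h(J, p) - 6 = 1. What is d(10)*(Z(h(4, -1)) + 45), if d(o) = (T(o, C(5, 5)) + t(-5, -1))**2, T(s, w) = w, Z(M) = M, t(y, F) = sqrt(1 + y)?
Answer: 1092 + 1040*I ≈ 1092.0 + 1040.0*I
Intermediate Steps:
h(J, p) = 7 (h(J, p) = 6 + 1 = 7)
d(o) = (5 + 2*I)**2 (d(o) = (5 + sqrt(1 - 5))**2 = (5 + sqrt(-4))**2 = (5 + 2*I)**2)
d(10)*(Z(h(4, -1)) + 45) = (21 + 20*I)*(7 + 45) = (21 + 20*I)*52 = 1092 + 1040*I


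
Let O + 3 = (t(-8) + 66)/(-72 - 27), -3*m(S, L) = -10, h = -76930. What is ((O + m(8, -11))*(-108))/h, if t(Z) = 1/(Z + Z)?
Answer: -1581/3384920 ≈ -0.00046707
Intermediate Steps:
m(S, L) = 10/3 (m(S, L) = -⅓*(-10) = 10/3)
t(Z) = 1/(2*Z)
O = -5807/1584 (O = -3 + ((½)/(-8) + 66)/(-72 - 27) = -3 + ((½)*(-⅛) + 66)/(-99) = -3 + (-1/16 + 66)*(-1/99) = -3 + (1055/16)*(-1/99) = -3 - 1055/1584 = -5807/1584 ≈ -3.6660)
((O + m(8, -11))*(-108))/h = ((-5807/1584 + 10/3)*(-108))/(-76930) = -527/1584*(-108)*(-1/76930) = (1581/44)*(-1/76930) = -1581/3384920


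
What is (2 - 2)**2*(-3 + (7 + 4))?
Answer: 0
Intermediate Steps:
(2 - 2)**2*(-3 + (7 + 4)) = 0**2*(-3 + 11) = 0*8 = 0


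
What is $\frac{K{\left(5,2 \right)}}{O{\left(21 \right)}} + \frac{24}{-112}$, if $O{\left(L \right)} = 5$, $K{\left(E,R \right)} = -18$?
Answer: $- \frac{267}{70} \approx -3.8143$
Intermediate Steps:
$\frac{K{\left(5,2 \right)}}{O{\left(21 \right)}} + \frac{24}{-112} = - \frac{18}{5} + \frac{24}{-112} = \left(-18\right) \frac{1}{5} + 24 \left(- \frac{1}{112}\right) = - \frac{18}{5} - \frac{3}{14} = - \frac{267}{70}$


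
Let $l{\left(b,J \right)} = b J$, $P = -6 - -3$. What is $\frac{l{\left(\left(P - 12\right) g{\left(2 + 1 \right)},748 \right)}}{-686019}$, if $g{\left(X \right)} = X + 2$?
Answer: $\frac{18700}{228673} \approx 0.081776$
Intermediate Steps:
$g{\left(X \right)} = 2 + X$
$P = -3$ ($P = -6 + 3 = -3$)
$l{\left(b,J \right)} = J b$
$\frac{l{\left(\left(P - 12\right) g{\left(2 + 1 \right)},748 \right)}}{-686019} = \frac{748 \left(-3 - 12\right) \left(2 + \left(2 + 1\right)\right)}{-686019} = 748 \left(- 15 \left(2 + 3\right)\right) \left(- \frac{1}{686019}\right) = 748 \left(\left(-15\right) 5\right) \left(- \frac{1}{686019}\right) = 748 \left(-75\right) \left(- \frac{1}{686019}\right) = \left(-56100\right) \left(- \frac{1}{686019}\right) = \frac{18700}{228673}$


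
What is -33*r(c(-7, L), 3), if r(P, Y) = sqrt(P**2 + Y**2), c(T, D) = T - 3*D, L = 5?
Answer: -33*sqrt(493) ≈ -732.72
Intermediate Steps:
-33*r(c(-7, L), 3) = -33*sqrt((-7 - 3*5)**2 + 3**2) = -33*sqrt((-7 - 15)**2 + 9) = -33*sqrt((-22)**2 + 9) = -33*sqrt(484 + 9) = -33*sqrt(493)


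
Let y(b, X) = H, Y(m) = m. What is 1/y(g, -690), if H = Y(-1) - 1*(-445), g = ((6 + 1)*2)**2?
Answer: 1/444 ≈ 0.0022523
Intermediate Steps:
g = 196 (g = (7*2)**2 = 14**2 = 196)
H = 444 (H = -1 - 1*(-445) = -1 + 445 = 444)
y(b, X) = 444
1/y(g, -690) = 1/444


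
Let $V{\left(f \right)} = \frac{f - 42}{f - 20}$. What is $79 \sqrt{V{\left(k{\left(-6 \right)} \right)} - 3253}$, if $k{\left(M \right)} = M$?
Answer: $\frac{79 i \sqrt{549445}}{13} \approx 4504.5 i$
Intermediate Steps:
$V{\left(f \right)} = \frac{-42 + f}{-20 + f}$
$79 \sqrt{V{\left(k{\left(-6 \right)} \right)} - 3253} = 79 \sqrt{\frac{-42 - 6}{-20 - 6} - 3253} = 79 \sqrt{\frac{1}{-26} \left(-48\right) - 3253} = 79 \sqrt{\left(- \frac{1}{26}\right) \left(-48\right) - 3253} = 79 \sqrt{\frac{24}{13} - 3253} = 79 \sqrt{- \frac{42265}{13}} = 79 \frac{i \sqrt{549445}}{13} = \frac{79 i \sqrt{549445}}{13}$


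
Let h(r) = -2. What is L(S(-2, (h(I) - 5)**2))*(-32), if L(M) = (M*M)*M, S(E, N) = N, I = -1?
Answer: -3764768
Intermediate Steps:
L(M) = M**3 (L(M) = M**2*M = M**3)
L(S(-2, (h(I) - 5)**2))*(-32) = ((-2 - 5)**2)**3*(-32) = ((-7)**2)**3*(-32) = 49**3*(-32) = 117649*(-32) = -3764768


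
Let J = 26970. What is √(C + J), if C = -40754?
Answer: 2*I*√3446 ≈ 117.41*I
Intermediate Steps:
√(C + J) = √(-40754 + 26970) = √(-13784) = 2*I*√3446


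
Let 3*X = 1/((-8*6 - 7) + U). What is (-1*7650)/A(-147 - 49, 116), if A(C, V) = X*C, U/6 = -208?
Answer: -14951925/98 ≈ -1.5257e+5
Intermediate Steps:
U = -1248 (U = 6*(-208) = -1248)
X = -1/3909 (X = 1/(3*((-8*6 - 7) - 1248)) = 1/(3*((-48 - 7) - 1248)) = 1/(3*(-55 - 1248)) = (⅓)/(-1303) = (⅓)*(-1/1303) = -1/3909 ≈ -0.00025582)
A(C, V) = -C/3909
(-1*7650)/A(-147 - 49, 116) = (-1*7650)/((-(-147 - 49)/3909)) = -7650/((-1/3909*(-196))) = -7650/196/3909 = -7650*3909/196 = -14951925/98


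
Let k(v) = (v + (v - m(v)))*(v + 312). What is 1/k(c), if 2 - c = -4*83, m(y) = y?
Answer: 1/215764 ≈ 4.6347e-6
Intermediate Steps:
c = 334 (c = 2 - (-4)*83 = 2 - 1*(-332) = 2 + 332 = 334)
k(v) = v*(312 + v) (k(v) = (v + (v - v))*(v + 312) = (v + 0)*(312 + v) = v*(312 + v))
1/k(c) = 1/(334*(312 + 334)) = 1/(334*646) = 1/215764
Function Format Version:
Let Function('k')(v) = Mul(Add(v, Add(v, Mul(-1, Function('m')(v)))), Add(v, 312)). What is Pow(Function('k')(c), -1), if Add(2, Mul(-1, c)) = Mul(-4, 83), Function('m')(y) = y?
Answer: Rational(1, 215764) ≈ 4.6347e-6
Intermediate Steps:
c = 334 (c = Add(2, Mul(-1, Mul(-4, 83))) = Add(2, Mul(-1, -332)) = Add(2, 332) = 334)
Function('k')(v) = Mul(v, Add(312, v)) (Function('k')(v) = Mul(Add(v, Add(v, Mul(-1, v))), Add(v, 312)) = Mul(Add(v, 0), Add(312, v)) = Mul(v, Add(312, v)))
Pow(Function('k')(c), -1) = Pow(Mul(334, Add(312, 334)), -1) = Pow(Mul(334, 646), -1) = Pow(215764, -1) = Rational(1, 215764)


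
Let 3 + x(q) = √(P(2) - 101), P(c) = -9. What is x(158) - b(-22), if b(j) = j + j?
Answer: 41 + I*√110 ≈ 41.0 + 10.488*I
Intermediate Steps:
b(j) = 2*j
x(q) = -3 + I*√110 (x(q) = -3 + √(-9 - 101) = -3 + √(-110) = -3 + I*√110)
x(158) - b(-22) = (-3 + I*√110) - 2*(-22) = (-3 + I*√110) - 1*(-44) = (-3 + I*√110) + 44 = 41 + I*√110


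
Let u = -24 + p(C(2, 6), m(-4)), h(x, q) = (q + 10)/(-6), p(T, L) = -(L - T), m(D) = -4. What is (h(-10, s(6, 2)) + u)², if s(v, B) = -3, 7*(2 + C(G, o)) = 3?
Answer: 912025/1764 ≈ 517.02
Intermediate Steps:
C(G, o) = -11/7 (C(G, o) = -2 + (⅐)*3 = -2 + 3/7 = -11/7)
p(T, L) = T - L
h(x, q) = -5/3 - q/6 (h(x, q) = (10 + q)*(-⅙) = -5/3 - q/6)
u = -151/7 (u = -24 + (-11/7 - 1*(-4)) = -24 + (-11/7 + 4) = -24 + 17/7 = -151/7 ≈ -21.571)
(h(-10, s(6, 2)) + u)² = ((-5/3 - ⅙*(-3)) - 151/7)² = ((-5/3 + ½) - 151/7)² = (-7/6 - 151/7)² = (-955/42)² = 912025/1764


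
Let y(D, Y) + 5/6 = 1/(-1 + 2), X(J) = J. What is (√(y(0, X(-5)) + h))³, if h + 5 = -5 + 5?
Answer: -29*I*√174/36 ≈ -10.626*I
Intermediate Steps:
y(D, Y) = ⅙ (y(D, Y) = -⅚ + 1/(-1 + 2) = -⅚ + 1/1 = -⅚ + 1 = ⅙)
h = -5 (h = -5 + (-5 + 5) = -5 + 0 = -5)
(√(y(0, X(-5)) + h))³ = (√(⅙ - 5))³ = (√(-29/6))³ = (I*√174/6)³ = -29*I*√174/36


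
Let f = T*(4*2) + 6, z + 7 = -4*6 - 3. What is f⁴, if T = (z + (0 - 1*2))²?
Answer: 11582037710255376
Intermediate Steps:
z = -34 (z = -7 + (-4*6 - 3) = -7 + (-24 - 3) = -7 - 27 = -34)
T = 1296 (T = (-34 + (0 - 1*2))² = (-34 + (0 - 2))² = (-34 - 2)² = (-36)² = 1296)
f = 10374 (f = 1296*(4*2) + 6 = 1296*8 + 6 = 10368 + 6 = 10374)
f⁴ = 10374⁴ = 11582037710255376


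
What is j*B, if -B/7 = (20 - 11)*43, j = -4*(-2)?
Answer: -21672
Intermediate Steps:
j = 8
B = -2709 (B = -7*(20 - 11)*43 = -63*43 = -7*387 = -2709)
j*B = 8*(-2709) = -21672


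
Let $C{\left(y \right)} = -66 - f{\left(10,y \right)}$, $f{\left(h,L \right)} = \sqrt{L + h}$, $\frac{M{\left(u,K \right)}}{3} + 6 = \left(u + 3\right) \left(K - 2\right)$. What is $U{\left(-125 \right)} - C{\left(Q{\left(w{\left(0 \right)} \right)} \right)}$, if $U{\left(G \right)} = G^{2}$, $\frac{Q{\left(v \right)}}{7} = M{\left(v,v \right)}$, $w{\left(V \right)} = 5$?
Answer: $15691 + 2 \sqrt{97} \approx 15711.0$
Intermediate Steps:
$M{\left(u,K \right)} = -18 + 3 \left(-2 + K\right) \left(3 + u\right)$ ($M{\left(u,K \right)} = -18 + 3 \left(u + 3\right) \left(K - 2\right) = -18 + 3 \left(3 + u\right) \left(-2 + K\right) = -18 + 3 \left(-2 + K\right) \left(3 + u\right)$)
$Q{\left(v \right)} = -252 + 21 v + 21 v^{2}$ ($Q{\left(v \right)} = 7 \left(-36 - 6 v + 9 v + 3 v v\right) = 7 \left(-36 - 6 v + 9 v + 3 v^{2}\right) = 7 \left(-36 + 3 v + 3 v^{2}\right) = -252 + 21 v + 21 v^{2}$)
$C{\left(y \right)} = -66 - \sqrt{10 + y}$ ($C{\left(y \right)} = -66 - \sqrt{y + 10} = -66 - \sqrt{10 + y}$)
$U{\left(-125 \right)} - C{\left(Q{\left(w{\left(0 \right)} \right)} \right)} = \left(-125\right)^{2} - \left(-66 - \sqrt{10 + \left(-252 + 21 \cdot 5 + 21 \cdot 5^{2}\right)}\right) = 15625 - \left(-66 - \sqrt{10 + \left(-252 + 105 + 21 \cdot 25\right)}\right) = 15625 - \left(-66 - \sqrt{10 + \left(-252 + 105 + 525\right)}\right) = 15625 - \left(-66 - \sqrt{10 + 378}\right) = 15625 - \left(-66 - \sqrt{388}\right) = 15625 - \left(-66 - 2 \sqrt{97}\right) = 15625 + \left(66 + 2 \sqrt{97}\right) = 15691 + 2 \sqrt{97}$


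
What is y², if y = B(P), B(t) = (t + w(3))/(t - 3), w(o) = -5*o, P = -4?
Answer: 361/49 ≈ 7.3673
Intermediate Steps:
B(t) = (-15 + t)/(-3 + t) (B(t) = (t - 5*3)/(t - 3) = (t - 15)/(-3 + t) = (-15 + t)/(-3 + t))
y = 19/7 (y = (-15 - 4)/(-3 - 4) = -19/(-7) = -⅐*(-19) = 19/7 ≈ 2.7143)
y² = (19/7)² = 361/49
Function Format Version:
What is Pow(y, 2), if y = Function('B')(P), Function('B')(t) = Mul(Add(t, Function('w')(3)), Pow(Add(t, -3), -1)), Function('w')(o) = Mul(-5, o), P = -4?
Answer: Rational(361, 49) ≈ 7.3673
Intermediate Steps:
Function('B')(t) = Mul(Pow(Add(-3, t), -1), Add(-15, t)) (Function('B')(t) = Mul(Add(t, Mul(-5, 3)), Pow(Add(t, -3), -1)) = Mul(Add(t, -15), Pow(Add(-3, t), -1)) = Mul(Add(-15, t), Pow(Add(-3, t), -1)) = Mul(Pow(Add(-3, t), -1), Add(-15, t)))
y = Rational(19, 7) (y = Mul(Pow(Add(-3, -4), -1), Add(-15, -4)) = Mul(Pow(-7, -1), -19) = Mul(Rational(-1, 7), -19) = Rational(19, 7) ≈ 2.7143)
Pow(y, 2) = Pow(Rational(19, 7), 2) = Rational(361, 49)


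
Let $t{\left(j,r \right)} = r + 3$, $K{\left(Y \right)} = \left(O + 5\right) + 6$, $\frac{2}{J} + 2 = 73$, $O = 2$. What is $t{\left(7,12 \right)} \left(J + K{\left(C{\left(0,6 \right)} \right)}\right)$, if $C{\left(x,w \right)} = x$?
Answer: $\frac{13875}{71} \approx 195.42$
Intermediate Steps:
$J = \frac{2}{71}$ ($J = \frac{2}{-2 + 73} = \frac{2}{71} \approx 0.028169$)
$K{\left(Y \right)} = 13$ ($K{\left(Y \right)} = \left(2 + 5\right) + 6 = 7 + 6 = 13$)
$t{\left(j,r \right)} = 3 + r$
$t{\left(7,12 \right)} \left(J + K{\left(C{\left(0,6 \right)} \right)}\right) = \left(3 + 12\right) \left(\frac{2}{71} + 13\right) = 15 \cdot \frac{925}{71} = \frac{13875}{71}$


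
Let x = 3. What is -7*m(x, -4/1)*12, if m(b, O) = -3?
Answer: 252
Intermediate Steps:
-7*m(x, -4/1)*12 = -7*(-3)*12 = 21*12 = 252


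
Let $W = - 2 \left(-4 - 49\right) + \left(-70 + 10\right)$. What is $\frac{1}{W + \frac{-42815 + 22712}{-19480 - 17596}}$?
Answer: $\frac{37076}{1725599} \approx 0.021486$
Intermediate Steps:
$W = 46$ ($W = - 2 \left(-4 - 49\right) - 60 = \left(-2\right) \left(-53\right) - 60 = 106 - 60 = 46$)
$\frac{1}{W + \frac{-42815 + 22712}{-19480 - 17596}} = \frac{1}{46 + \frac{-42815 + 22712}{-19480 - 17596}} = \frac{1}{46 - \frac{20103}{-37076}} = \frac{1}{46 - - \frac{20103}{37076}} = \frac{1}{46 + \frac{20103}{37076}} = \frac{1}{\frac{1725599}{37076}} = \frac{37076}{1725599}$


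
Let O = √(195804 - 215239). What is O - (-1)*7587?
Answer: 7587 + 13*I*√115 ≈ 7587.0 + 139.41*I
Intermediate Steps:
O = 13*I*√115 (O = √(-19435) = 13*I*√115 ≈ 139.41*I)
O - (-1)*7587 = 13*I*√115 - (-1)*7587 = 13*I*√115 - 1*(-7587) = 13*I*√115 + 7587 = 7587 + 13*I*√115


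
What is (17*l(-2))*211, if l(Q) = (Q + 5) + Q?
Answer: 3587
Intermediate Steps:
l(Q) = 5 + 2*Q (l(Q) = (5 + Q) + Q = 5 + 2*Q)
(17*l(-2))*211 = (17*(5 + 2*(-2)))*211 = (17*(5 - 4))*211 = (17*1)*211 = 17*211 = 3587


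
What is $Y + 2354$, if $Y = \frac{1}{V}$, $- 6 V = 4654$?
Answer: $\frac{5477755}{2327} \approx 2354.0$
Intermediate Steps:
$V = - \frac{2327}{3}$ ($V = \left(- \frac{1}{6}\right) 4654 = - \frac{2327}{3} \approx -775.67$)
$Y = - \frac{3}{2327}$ ($Y = \frac{1}{- \frac{2327}{3}} = - \frac{3}{2327} \approx -0.0012892$)
$Y + 2354 = - \frac{3}{2327} + 2354 = \frac{5477755}{2327}$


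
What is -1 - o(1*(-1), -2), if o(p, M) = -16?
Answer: 15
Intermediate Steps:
-1 - o(1*(-1), -2) = -1 - 1*(-16) = -1 + 16 = 15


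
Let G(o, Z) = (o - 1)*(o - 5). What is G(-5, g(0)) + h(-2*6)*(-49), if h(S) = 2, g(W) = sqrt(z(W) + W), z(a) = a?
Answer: -38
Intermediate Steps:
g(W) = sqrt(2)*sqrt(W) (g(W) = sqrt(W + W) = sqrt(2*W) = sqrt(2)*sqrt(W))
G(o, Z) = (-1 + o)*(-5 + o)
G(-5, g(0)) + h(-2*6)*(-49) = (5 + (-5)**2 - 6*(-5)) + 2*(-49) = (5 + 25 + 30) - 98 = 60 - 98 = -38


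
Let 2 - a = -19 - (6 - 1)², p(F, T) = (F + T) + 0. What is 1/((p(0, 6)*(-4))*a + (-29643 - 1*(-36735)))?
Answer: 1/5988 ≈ 0.00016700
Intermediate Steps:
p(F, T) = F + T
a = 46 (a = 2 - (-19 - (6 - 1)²) = 2 - (-19 - 1*5²) = 2 - (-19 - 1*25) = 2 - (-19 - 25) = 2 - 1*(-44) = 2 + 44 = 46)
1/((p(0, 6)*(-4))*a + (-29643 - 1*(-36735))) = 1/(((0 + 6)*(-4))*46 + (-29643 - 1*(-36735))) = 1/((6*(-4))*46 + (-29643 + 36735)) = 1/(-24*46 + 7092) = 1/(-1104 + 7092) = 1/5988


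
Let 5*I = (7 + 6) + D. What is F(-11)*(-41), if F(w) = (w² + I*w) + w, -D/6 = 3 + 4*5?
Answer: -15785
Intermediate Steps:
D = -138 (D = -6*(3 + 4*5) = -6*(3 + 20) = -6*23 = -138)
I = -25 (I = ((7 + 6) - 138)/5 = (13 - 138)/5 = (⅕)*(-125) = -25)
F(w) = w² - 24*w (F(w) = (w² - 25*w) + w = w² - 24*w)
F(-11)*(-41) = -11*(-24 - 11)*(-41) = -11*(-35)*(-41) = 385*(-41) = -15785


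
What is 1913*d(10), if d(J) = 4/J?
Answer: 3826/5 ≈ 765.20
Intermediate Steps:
1913*d(10) = 1913*(4/10) = 1913*(4*(⅒)) = 1913*(⅖) = 3826/5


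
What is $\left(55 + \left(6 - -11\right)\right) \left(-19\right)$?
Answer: $-1368$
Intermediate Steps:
$\left(55 + \left(6 - -11\right)\right) \left(-19\right) = \left(55 + \left(6 + 11\right)\right) \left(-19\right) = \left(55 + 17\right) \left(-19\right) = 72 \left(-19\right) = -1368$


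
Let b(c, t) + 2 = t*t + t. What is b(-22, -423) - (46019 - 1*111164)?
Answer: 243649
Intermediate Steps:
b(c, t) = -2 + t + t² (b(c, t) = -2 + (t*t + t) = -2 + (t² + t) = -2 + (t + t²) = -2 + t + t²)
b(-22, -423) - (46019 - 1*111164) = (-2 - 423 + (-423)²) - (46019 - 1*111164) = (-2 - 423 + 178929) - (46019 - 111164) = 178504 - 1*(-65145) = 178504 + 65145 = 243649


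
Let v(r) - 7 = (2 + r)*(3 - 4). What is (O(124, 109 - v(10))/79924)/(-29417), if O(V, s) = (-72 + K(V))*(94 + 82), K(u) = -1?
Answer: 3212/587781077 ≈ 5.4646e-6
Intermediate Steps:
v(r) = 5 - r (v(r) = 7 + (2 + r)*(3 - 4) = 7 + (2 + r)*(-1) = 7 + (-2 - r) = 5 - r)
O(V, s) = -12848 (O(V, s) = (-72 - 1)*(94 + 82) = -73*176 = -12848)
(O(124, 109 - v(10))/79924)/(-29417) = -12848/79924/(-29417) = -12848*1/79924*(-1/29417) = -3212/19981*(-1/29417) = 3212/587781077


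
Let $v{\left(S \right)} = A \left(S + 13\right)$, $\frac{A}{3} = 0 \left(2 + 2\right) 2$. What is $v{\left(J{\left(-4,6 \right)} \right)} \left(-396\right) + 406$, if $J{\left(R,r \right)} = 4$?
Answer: $406$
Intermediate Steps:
$A = 0$ ($A = 3 \cdot 0 \left(2 + 2\right) 2 = 3 \cdot 0 \cdot 4 \cdot 2 = 3 \cdot 0 \cdot 2 = 3 \cdot 0 = 0$)
$v{\left(S \right)} = 0$ ($v{\left(S \right)} = 0 \left(S + 13\right) = 0 \left(13 + S\right) = 0$)
$v{\left(J{\left(-4,6 \right)} \right)} \left(-396\right) + 406 = 0 \left(-396\right) + 406 = 0 + 406 = 406$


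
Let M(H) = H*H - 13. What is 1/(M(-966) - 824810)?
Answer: 1/108333 ≈ 9.2308e-6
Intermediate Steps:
M(H) = -13 + H² (M(H) = H² - 13 = -13 + H²)
1/(M(-966) - 824810) = 1/((-13 + (-966)²) - 824810) = 1/((-13 + 933156) - 824810) = 1/(933143 - 824810) = 1/108333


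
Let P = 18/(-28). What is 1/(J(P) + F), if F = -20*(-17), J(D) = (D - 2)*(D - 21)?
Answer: 196/77851 ≈ 0.0025176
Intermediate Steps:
P = -9/14 (P = 18*(-1/28) = -9/14 ≈ -0.64286)
J(D) = (-21 + D)*(-2 + D) (J(D) = (-2 + D)*(-21 + D) = (-21 + D)*(-2 + D))
F = 340
1/(J(P) + F) = 1/((42 + (-9/14)² - 23*(-9/14)) + 340) = 1/((42 + 81/196 + 207/14) + 340) = 1/(11211/196 + 340) = 1/(77851/196) = 196/77851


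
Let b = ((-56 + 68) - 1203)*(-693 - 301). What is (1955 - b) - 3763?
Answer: -1185662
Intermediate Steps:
b = 1183854 (b = (12 - 1203)*(-994) = -1191*(-994) = 1183854)
(1955 - b) - 3763 = (1955 - 1*1183854) - 3763 = (1955 - 1183854) - 3763 = -1181899 - 3763 = -1185662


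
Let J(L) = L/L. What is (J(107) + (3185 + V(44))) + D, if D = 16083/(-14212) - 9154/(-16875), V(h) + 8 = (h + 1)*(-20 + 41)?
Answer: 988667478523/239827500 ≈ 4122.4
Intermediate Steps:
J(L) = 1
V(h) = 13 + 21*h (V(h) = -8 + (h + 1)*(-20 + 41) = -8 + (1 + h)*21 = -8 + (21 + 21*h) = 13 + 21*h)
D = -141303977/239827500 (D = 16083*(-1/14212) - 9154*(-1/16875) = -16083/14212 + 9154/16875 = -141303977/239827500 ≈ -0.58919)
(J(107) + (3185 + V(44))) + D = (1 + (3185 + (13 + 21*44))) - 141303977/239827500 = (1 + (3185 + (13 + 924))) - 141303977/239827500 = (1 + (3185 + 937)) - 141303977/239827500 = (1 + 4122) - 141303977/239827500 = 4123 - 141303977/239827500 = 988667478523/239827500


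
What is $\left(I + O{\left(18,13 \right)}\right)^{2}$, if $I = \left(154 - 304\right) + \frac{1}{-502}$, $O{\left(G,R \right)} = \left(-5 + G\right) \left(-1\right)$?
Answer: $\frac{6695657929}{252004} \approx 26570.0$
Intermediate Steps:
$O{\left(G,R \right)} = 5 - G$
$I = - \frac{75301}{502}$ ($I = -150 - \frac{1}{502} = - \frac{75301}{502} \approx -150.0$)
$\left(I + O{\left(18,13 \right)}\right)^{2} = \left(- \frac{75301}{502} + \left(5 - 18\right)\right)^{2} = \left(- \frac{75301}{502} - 13\right)^{2} = \left(- \frac{81827}{502}\right)^{2} = \frac{6695657929}{252004}$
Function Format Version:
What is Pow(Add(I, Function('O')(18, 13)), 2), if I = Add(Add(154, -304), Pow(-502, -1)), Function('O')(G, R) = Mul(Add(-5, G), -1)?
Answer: Rational(6695657929, 252004) ≈ 26570.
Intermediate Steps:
Function('O')(G, R) = Add(5, Mul(-1, G))
I = Rational(-75301, 502) (I = Add(-150, Rational(-1, 502)) = Rational(-75301, 502) ≈ -150.00)
Pow(Add(I, Function('O')(18, 13)), 2) = Pow(Add(Rational(-75301, 502), Add(5, Mul(-1, 18))), 2) = Pow(Add(Rational(-75301, 502), Add(5, -18)), 2) = Pow(Add(Rational(-75301, 502), -13), 2) = Pow(Rational(-81827, 502), 2) = Rational(6695657929, 252004)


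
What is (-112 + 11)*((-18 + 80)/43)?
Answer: -6262/43 ≈ -145.63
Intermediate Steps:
(-112 + 11)*((-18 + 80)/43) = -6262/43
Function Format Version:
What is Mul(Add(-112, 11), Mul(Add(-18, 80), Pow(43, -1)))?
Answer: Rational(-6262, 43) ≈ -145.63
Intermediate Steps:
Mul(Add(-112, 11), Mul(Add(-18, 80), Pow(43, -1))) = Mul(-101, Mul(62, Rational(1, 43))) = Mul(-101, Rational(62, 43)) = Rational(-6262, 43)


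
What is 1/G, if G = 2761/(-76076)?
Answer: -6916/251 ≈ -27.554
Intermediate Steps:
G = -251/6916 (G = 2761*(-1/76076) = -251/6916 ≈ -0.036293)
1/G = 1/(-251/6916) = -6916/251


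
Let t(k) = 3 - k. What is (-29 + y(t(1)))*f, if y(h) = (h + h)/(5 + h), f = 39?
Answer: -7761/7 ≈ -1108.7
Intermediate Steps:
y(h) = 2*h/(5 + h) (y(h) = (2*h)/(5 + h) = 2*h/(5 + h))
(-29 + y(t(1)))*f = (-29 + 2*(3 - 1*1)/(5 + (3 - 1*1)))*39 = (-29 + 2*(3 - 1)/(5 + (3 - 1)))*39 = (-29 + 2*2/(5 + 2))*39 = (-29 + 2*2/7)*39 = (-29 + 2*2*(⅐))*39 = (-29 + 4/7)*39 = -199/7*39 = -7761/7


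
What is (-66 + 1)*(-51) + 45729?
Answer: 49044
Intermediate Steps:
(-66 + 1)*(-51) + 45729 = -65*(-51) + 45729 = 3315 + 45729 = 49044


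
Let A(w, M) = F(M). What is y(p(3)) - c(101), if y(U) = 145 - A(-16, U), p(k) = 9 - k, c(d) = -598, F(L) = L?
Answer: 737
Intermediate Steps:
A(w, M) = M
y(U) = 145 - U
y(p(3)) - c(101) = (145 - (9 - 1*3)) - 1*(-598) = (145 - (9 - 3)) + 598 = (145 - 1*6) + 598 = (145 - 6) + 598 = 139 + 598 = 737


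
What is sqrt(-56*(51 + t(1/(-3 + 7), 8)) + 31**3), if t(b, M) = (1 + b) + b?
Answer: sqrt(26851) ≈ 163.86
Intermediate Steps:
t(b, M) = 1 + 2*b
sqrt(-56*(51 + t(1/(-3 + 7), 8)) + 31**3) = sqrt(-56*(51 + (1 + 2/(-3 + 7))) + 31**3) = sqrt(-56*(51 + (1 + 2/4)) + 29791) = sqrt(-56*(51 + (1 + 2*(1/4))) + 29791) = sqrt(-56*(51 + (1 + 1/2)) + 29791) = sqrt(-56*(51 + 3/2) + 29791) = sqrt(-56*105/2 + 29791) = sqrt(-2940 + 29791) = sqrt(26851)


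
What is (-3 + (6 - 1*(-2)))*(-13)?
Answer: -65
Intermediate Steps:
(-3 + (6 - 1*(-2)))*(-13) = (-3 + (6 + 2))*(-13) = (-3 + 8)*(-13) = 5*(-13) = -65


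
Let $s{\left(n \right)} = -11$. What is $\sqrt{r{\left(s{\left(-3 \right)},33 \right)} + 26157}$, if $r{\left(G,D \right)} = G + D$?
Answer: $\sqrt{26179} \approx 161.8$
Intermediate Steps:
$r{\left(G,D \right)} = D + G$
$\sqrt{r{\left(s{\left(-3 \right)},33 \right)} + 26157} = \sqrt{\left(33 - 11\right) + 26157} = \sqrt{22 + 26157} = \sqrt{26179}$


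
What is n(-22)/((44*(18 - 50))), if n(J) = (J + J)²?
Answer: -11/8 ≈ -1.3750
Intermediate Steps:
n(J) = 4*J² (n(J) = (2*J)² = 4*J²)
n(-22)/((44*(18 - 50))) = (4*(-22)²)/((44*(18 - 50))) = (4*484)/((44*(-32))) = 1936/(-1408) = 1936*(-1/1408) = -11/8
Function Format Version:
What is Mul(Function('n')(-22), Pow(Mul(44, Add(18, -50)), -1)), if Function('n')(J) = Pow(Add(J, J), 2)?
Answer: Rational(-11, 8) ≈ -1.3750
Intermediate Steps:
Function('n')(J) = Mul(4, Pow(J, 2)) (Function('n')(J) = Pow(Mul(2, J), 2) = Mul(4, Pow(J, 2)))
Mul(Function('n')(-22), Pow(Mul(44, Add(18, -50)), -1)) = Mul(Mul(4, Pow(-22, 2)), Pow(Mul(44, Add(18, -50)), -1)) = Mul(Mul(4, 484), Pow(Mul(44, -32), -1)) = Mul(1936, Pow(-1408, -1)) = Mul(1936, Rational(-1, 1408)) = Rational(-11, 8)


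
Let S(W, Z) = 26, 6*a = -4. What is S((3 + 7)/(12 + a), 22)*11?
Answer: 286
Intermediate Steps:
a = -⅔ (a = (⅙)*(-4) = -⅔ ≈ -0.66667)
S((3 + 7)/(12 + a), 22)*11 = 26*11 = 286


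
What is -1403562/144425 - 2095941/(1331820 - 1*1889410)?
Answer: -95981171331/16105987150 ≈ -5.9594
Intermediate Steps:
-1403562/144425 - 2095941/(1331820 - 1*1889410) = -1403562*1/144425 - 2095941/(1331820 - 1889410) = -1403562/144425 - 2095941/(-557590) = -1403562/144425 - 2095941*(-1/557590) = -1403562/144425 + 2095941/557590 = -95981171331/16105987150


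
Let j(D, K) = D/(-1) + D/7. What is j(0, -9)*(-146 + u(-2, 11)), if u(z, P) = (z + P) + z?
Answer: 0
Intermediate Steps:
u(z, P) = P + 2*z (u(z, P) = (P + z) + z = P + 2*z)
j(D, K) = -6*D/7 (j(D, K) = D*(-1) + D*(⅐) = -D + D/7 = -6*D/7)
j(0, -9)*(-146 + u(-2, 11)) = (-6/7*0)*(-146 + (11 + 2*(-2))) = 0*(-146 + (11 - 4)) = 0*(-146 + 7) = 0*(-139) = 0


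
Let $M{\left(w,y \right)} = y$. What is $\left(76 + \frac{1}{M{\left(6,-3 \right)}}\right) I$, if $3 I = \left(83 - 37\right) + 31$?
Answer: $\frac{17479}{9} \approx 1942.1$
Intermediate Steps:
$I = \frac{77}{3}$ ($I = \frac{\left(83 - 37\right) + 31}{3} = \frac{46 + 31}{3} = \frac{1}{3} \cdot 77 = \frac{77}{3} \approx 25.667$)
$\left(76 + \frac{1}{M{\left(6,-3 \right)}}\right) I = \left(76 + \frac{1}{-3}\right) \frac{77}{3} = \left(76 - \frac{1}{3}\right) \frac{77}{3} = \frac{227}{3} \cdot \frac{77}{3} = \frac{17479}{9}$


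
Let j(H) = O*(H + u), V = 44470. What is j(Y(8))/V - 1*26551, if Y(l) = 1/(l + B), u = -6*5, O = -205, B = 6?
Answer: -3306007137/124516 ≈ -26551.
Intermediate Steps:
u = -30
Y(l) = 1/(6 + l) (Y(l) = 1/(l + 6) = 1/(6 + l))
j(H) = 6150 - 205*H (j(H) = -205*(H - 30) = -205*(-30 + H) = 6150 - 205*H)
j(Y(8))/V - 1*26551 = (6150 - 205/(6 + 8))/44470 - 1*26551 = (6150 - 205/14)*(1/44470) - 26551 = (85895/14)*(1/44470) - 26551 = 17179/124516 - 26551 = -3306007137/124516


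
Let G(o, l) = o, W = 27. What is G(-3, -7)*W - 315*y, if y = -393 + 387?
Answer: 1809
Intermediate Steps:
y = -6
G(-3, -7)*W - 315*y = -3*27 - 315*(-6) = -81 + 1890 = 1809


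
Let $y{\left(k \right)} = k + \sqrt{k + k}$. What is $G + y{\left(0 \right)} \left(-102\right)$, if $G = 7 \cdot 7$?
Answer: $49$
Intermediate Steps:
$G = 49$
$y{\left(k \right)} = k + \sqrt{2} \sqrt{k}$ ($y{\left(k \right)} = k + \sqrt{2 k} = k + \sqrt{2} \sqrt{k}$)
$G + y{\left(0 \right)} \left(-102\right) = 49 + \left(0 + \sqrt{2} \sqrt{0}\right) \left(-102\right) = 49 + \left(0 + \sqrt{2} \cdot 0\right) \left(-102\right) = 49 + \left(0 + 0\right) \left(-102\right) = 49 + 0 \left(-102\right) = 49 + 0 = 49$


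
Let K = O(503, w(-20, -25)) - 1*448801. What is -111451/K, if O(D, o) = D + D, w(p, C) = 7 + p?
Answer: 111451/447795 ≈ 0.24889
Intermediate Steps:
O(D, o) = 2*D
K = -447795 (K = 2*503 - 1*448801 = 1006 - 448801 = -447795)
-111451/K = -111451/(-447795) = -111451*(-1/447795) = 111451/447795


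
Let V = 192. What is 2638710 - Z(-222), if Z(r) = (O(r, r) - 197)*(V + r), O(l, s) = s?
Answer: 2626140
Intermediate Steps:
Z(r) = (-197 + r)*(192 + r) (Z(r) = (r - 197)*(192 + r) = (-197 + r)*(192 + r))
2638710 - Z(-222) = 2638710 - (-37824 + (-222)² - 5*(-222)) = 2638710 - (-37824 + 49284 + 1110) = 2638710 - 1*12570 = 2638710 - 12570 = 2626140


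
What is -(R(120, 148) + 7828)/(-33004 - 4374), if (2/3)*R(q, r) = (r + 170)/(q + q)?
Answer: 626399/2990240 ≈ 0.20948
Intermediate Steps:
R(q, r) = 3*(170 + r)/(4*q) (R(q, r) = 3*((r + 170)/(q + q))/2 = 3*((170 + r)/((2*q)))/2 = 3*((170 + r)*(1/(2*q)))/2 = 3*((170 + r)/(2*q))/2 = 3*(170 + r)/(4*q))
-(R(120, 148) + 7828)/(-33004 - 4374) = -((¾)*(170 + 148)/120 + 7828)/(-33004 - 4374) = -((¾)*(1/120)*318 + 7828)/(-37378) = -(159/80 + 7828)*(-1)/37378 = -626399*(-1)/(80*37378) = -1*(-626399/2990240) = 626399/2990240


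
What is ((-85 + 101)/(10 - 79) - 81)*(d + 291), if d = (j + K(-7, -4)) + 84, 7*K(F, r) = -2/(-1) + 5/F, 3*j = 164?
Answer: -354168740/10143 ≈ -34918.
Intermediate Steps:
j = 164/3 (j = (⅓)*164 = 164/3 ≈ 54.667)
K(F, r) = 2/7 + 5/(7*F) (K(F, r) = (-2/(-1) + 5/F)/7 = (-2*(-1) + 5/F)/7 = (2 + 5/F)/7 = 2/7 + 5/(7*F))
d = 20411/147 (d = (164/3 + (⅐)*(5 + 2*(-7))/(-7)) + 84 = (164/3 + (⅐)*(-⅐)*(5 - 14)) + 84 = (164/3 + (⅐)*(-⅐)*(-9)) + 84 = (164/3 + 9/49) + 84 = 8063/147 + 84 = 20411/147 ≈ 138.85)
((-85 + 101)/(10 - 79) - 81)*(d + 291) = ((-85 + 101)/(10 - 79) - 81)*(20411/147 + 291) = (16/(-69) - 81)*(63188/147) = (16*(-1/69) - 81)*(63188/147) = (-16/69 - 81)*(63188/147) = -5605/69*63188/147 = -354168740/10143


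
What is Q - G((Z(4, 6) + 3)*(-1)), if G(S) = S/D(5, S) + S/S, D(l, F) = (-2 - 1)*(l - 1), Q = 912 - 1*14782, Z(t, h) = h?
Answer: -55487/4 ≈ -13872.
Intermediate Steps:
Q = -13870 (Q = 912 - 14782 = -13870)
D(l, F) = 3 - 3*l (D(l, F) = -3*(-1 + l) = 3 - 3*l)
G(S) = 1 - S/12 (G(S) = S/(3 - 3*5) + S/S = S/(3 - 15) + 1 = S/(-12) + 1 = S*(-1/12) + 1 = -S/12 + 1 = 1 - S/12)
Q - G((Z(4, 6) + 3)*(-1)) = -13870 - (1 - (6 + 3)*(-1)/12) = -13870 - (1 - 3*(-1)/4) = -13870 - (1 - 1/12*(-9)) = -13870 - (1 + ¾) = -13870 - 1*7/4 = -13870 - 7/4 = -55487/4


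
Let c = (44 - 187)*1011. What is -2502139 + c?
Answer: -2646712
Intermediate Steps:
c = -144573 (c = -143*1011 = -144573)
-2502139 + c = -2502139 - 144573 = -2646712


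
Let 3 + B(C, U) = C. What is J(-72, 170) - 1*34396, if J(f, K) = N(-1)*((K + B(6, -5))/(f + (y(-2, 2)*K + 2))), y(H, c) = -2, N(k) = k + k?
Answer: -7051007/205 ≈ -34395.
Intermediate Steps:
B(C, U) = -3 + C
N(k) = 2*k
J(f, K) = -2*(3 + K)/(2 + f - 2*K) (J(f, K) = (2*(-1))*((K + (-3 + 6))/(f + (-2*K + 2))) = -2*(K + 3)/(f + (2 - 2*K)) = -2*(3 + K)/(2 + f - 2*K))
J(-72, 170) - 1*34396 = 2*(-3 - 1*170)/(2 - 72 - 2*170) - 1*34396 = 2*(-3 - 170)/(2 - 72 - 340) - 34396 = 2*(-173)/(-410) - 34396 = 2*(-1/410)*(-173) - 34396 = 173/205 - 34396 = -7051007/205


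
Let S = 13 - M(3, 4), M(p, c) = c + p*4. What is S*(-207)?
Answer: 621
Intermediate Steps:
M(p, c) = c + 4*p
S = -3 (S = 13 - (4 + 4*3) = 13 - (4 + 12) = 13 - 1*16 = 13 - 16 = -3)
S*(-207) = -3*(-207) = 621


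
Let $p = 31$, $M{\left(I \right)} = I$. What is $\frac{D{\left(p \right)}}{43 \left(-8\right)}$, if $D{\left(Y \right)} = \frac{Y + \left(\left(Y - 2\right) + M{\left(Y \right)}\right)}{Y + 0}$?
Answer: $- \frac{91}{10664} \approx -0.0085334$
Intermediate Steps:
$D{\left(Y \right)} = \frac{-2 + 3 Y}{Y}$ ($D{\left(Y \right)} = \frac{Y + \left(\left(Y - 2\right) + Y\right)}{Y + 0} = \frac{Y + \left(\left(-2 + Y\right) + Y\right)}{Y} = \frac{Y + \left(-2 + 2 Y\right)}{Y} = \frac{-2 + 3 Y}{Y}$)
$\frac{D{\left(p \right)}}{43 \left(-8\right)} = \frac{3 - \frac{2}{31}}{43 \left(-8\right)} = \frac{3 - \frac{2}{31}}{-344} = \left(3 - \frac{2}{31}\right) \left(- \frac{1}{344}\right) = \frac{91}{31} \left(- \frac{1}{344}\right) = - \frac{91}{10664}$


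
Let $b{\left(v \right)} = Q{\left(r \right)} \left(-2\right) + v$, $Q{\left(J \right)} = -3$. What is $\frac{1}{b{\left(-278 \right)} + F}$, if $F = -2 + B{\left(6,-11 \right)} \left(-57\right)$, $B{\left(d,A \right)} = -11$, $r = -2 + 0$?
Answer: $\frac{1}{353} \approx 0.0028329$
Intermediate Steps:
$r = -2$
$F = 625$ ($F = -2 - -627 = -2 + 627 = 625$)
$b{\left(v \right)} = 6 + v$ ($b{\left(v \right)} = \left(-3\right) \left(-2\right) + v = 6 + v$)
$\frac{1}{b{\left(-278 \right)} + F} = \frac{1}{\left(6 - 278\right) + 625} = \frac{1}{-272 + 625} = \frac{1}{353}$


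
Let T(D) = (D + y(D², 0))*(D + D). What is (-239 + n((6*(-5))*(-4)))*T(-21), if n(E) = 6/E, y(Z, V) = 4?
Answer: -1706103/10 ≈ -1.7061e+5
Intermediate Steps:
T(D) = 2*D*(4 + D) (T(D) = (D + 4)*(D + D) = (4 + D)*(2*D) = 2*D*(4 + D))
(-239 + n((6*(-5))*(-4)))*T(-21) = (-239 + 6/(((6*(-5))*(-4))))*(2*(-21)*(4 - 21)) = (-239 + 6/((-30*(-4))))*(2*(-21)*(-17)) = (-239 + 6/120)*714 = (-239 + 6*(1/120))*714 = (-239 + 1/20)*714 = -4779/20*714 = -1706103/10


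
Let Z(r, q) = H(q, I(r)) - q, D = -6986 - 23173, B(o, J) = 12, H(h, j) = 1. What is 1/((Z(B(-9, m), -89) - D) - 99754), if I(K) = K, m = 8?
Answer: -1/69505 ≈ -1.4387e-5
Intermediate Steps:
D = -30159
Z(r, q) = 1 - q
1/((Z(B(-9, m), -89) - D) - 99754) = 1/(((1 - 1*(-89)) - 1*(-30159)) - 99754) = 1/(((1 + 89) + 30159) - 99754) = 1/((90 + 30159) - 99754) = 1/(30249 - 99754) = 1/(-69505) = -1/69505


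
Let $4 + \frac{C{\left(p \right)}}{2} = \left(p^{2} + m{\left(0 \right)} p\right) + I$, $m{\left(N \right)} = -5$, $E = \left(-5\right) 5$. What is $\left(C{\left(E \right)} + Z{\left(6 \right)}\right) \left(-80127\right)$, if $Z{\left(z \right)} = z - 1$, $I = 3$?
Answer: $-120430881$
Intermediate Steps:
$E = -25$
$Z{\left(z \right)} = -1 + z$ ($Z{\left(z \right)} = z - 1 = -1 + z$)
$C{\left(p \right)} = -2 - 10 p + 2 p^{2}$ ($C{\left(p \right)} = -8 + 2 \left(\left(p^{2} - 5 p\right) + 3\right) = -8 + 2 \left(3 + p^{2} - 5 p\right) = -8 + \left(6 - 10 p + 2 p^{2}\right) = -2 - 10 p + 2 p^{2}$)
$\left(C{\left(E \right)} + Z{\left(6 \right)}\right) \left(-80127\right) = \left(\left(-2 - -250 + 2 \left(-25\right)^{2}\right) + \left(-1 + 6\right)\right) \left(-80127\right) = \left(\left(-2 + 250 + 2 \cdot 625\right) + 5\right) \left(-80127\right) = \left(\left(-2 + 250 + 1250\right) + 5\right) \left(-80127\right) = \left(1498 + 5\right) \left(-80127\right) = 1503 \left(-80127\right) = -120430881$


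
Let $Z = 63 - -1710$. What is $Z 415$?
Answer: $735795$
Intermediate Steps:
$Z = 1773$ ($Z = 63 + 1710 = 1773$)
$Z 415 = 1773 \cdot 415 = 735795$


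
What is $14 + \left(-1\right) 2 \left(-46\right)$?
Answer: $106$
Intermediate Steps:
$14 + \left(-1\right) 2 \left(-46\right) = 14 - -92 = 14 + 92 = 106$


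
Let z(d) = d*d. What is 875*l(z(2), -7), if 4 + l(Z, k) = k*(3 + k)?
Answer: 21000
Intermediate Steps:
z(d) = d²
l(Z, k) = -4 + k*(3 + k)
875*l(z(2), -7) = 875*(-4 + (-7)² + 3*(-7)) = 875*(-4 + 49 - 21) = 875*24 = 21000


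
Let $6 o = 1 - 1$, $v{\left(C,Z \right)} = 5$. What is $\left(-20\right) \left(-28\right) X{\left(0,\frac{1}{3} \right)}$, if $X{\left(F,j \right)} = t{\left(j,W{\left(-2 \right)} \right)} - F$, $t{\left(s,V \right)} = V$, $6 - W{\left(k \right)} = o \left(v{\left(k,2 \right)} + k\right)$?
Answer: $3360$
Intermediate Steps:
$o = 0$ ($o = \frac{1 - 1}{6} = \frac{1}{6} \cdot 0 = 0$)
$W{\left(k \right)} = 6$ ($W{\left(k \right)} = 6 - 0 \left(5 + k\right) = 6 - 0 = 6 + 0 = 6$)
$X{\left(F,j \right)} = 6 - F$
$\left(-20\right) \left(-28\right) X{\left(0,\frac{1}{3} \right)} = \left(-20\right) \left(-28\right) \left(6 - 0\right) = 560 \left(6 + 0\right) = 560 \cdot 6 = 3360$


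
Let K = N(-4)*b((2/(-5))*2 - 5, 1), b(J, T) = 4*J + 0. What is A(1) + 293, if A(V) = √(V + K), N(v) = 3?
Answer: 293 + 7*I*√35/5 ≈ 293.0 + 8.2825*I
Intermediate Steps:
b(J, T) = 4*J
K = -348/5 (K = 3*(4*((2/(-5))*2 - 5)) = 3*(4*((2*(-⅕))*2 - 5)) = 3*(4*(-⅖*2 - 5)) = 3*(4*(-⅘ - 5)) = 3*(4*(-29/5)) = 3*(-116/5) = -348/5 ≈ -69.600)
A(V) = √(-348/5 + V) (A(V) = √(V - 348/5) = √(-348/5 + V))
A(1) + 293 = √(-1740 + 25*1)/5 + 293 = √(-1740 + 25)/5 + 293 = √(-1715)/5 + 293 = (7*I*√35)/5 + 293 = 7*I*√35/5 + 293 = 293 + 7*I*√35/5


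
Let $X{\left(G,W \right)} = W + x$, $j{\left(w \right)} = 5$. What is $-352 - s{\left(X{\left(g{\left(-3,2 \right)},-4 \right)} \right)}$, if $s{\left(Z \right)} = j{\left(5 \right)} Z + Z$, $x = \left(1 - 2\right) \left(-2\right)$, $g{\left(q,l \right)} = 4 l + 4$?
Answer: $-340$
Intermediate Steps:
$g{\left(q,l \right)} = 4 + 4 l$
$x = 2$ ($x = \left(1 - 2\right) \left(-2\right) = \left(-1\right) \left(-2\right) = 2$)
$X{\left(G,W \right)} = 2 + W$ ($X{\left(G,W \right)} = W + 2 = 2 + W$)
$s{\left(Z \right)} = 6 Z$ ($s{\left(Z \right)} = 5 Z + Z = 6 Z$)
$-352 - s{\left(X{\left(g{\left(-3,2 \right)},-4 \right)} \right)} = -352 - 6 \left(2 - 4\right) = -352 - 6 \left(-2\right) = -352 - -12 = -352 + 12 = -340$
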